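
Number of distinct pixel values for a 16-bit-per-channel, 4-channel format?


Total bits = 16 bits/channel × 4 channels = 64 bits
Distinct pixel values = 2^64
= 18,446,744,073,709,551,616 pixel values


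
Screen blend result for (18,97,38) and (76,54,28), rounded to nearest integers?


Screen: C = 255 - (255-A)×(255-B)/255, rounded to nearest integer
R: 255 - (255-18)×(255-76)/255 = 255 - 42423/255 ≈ 255 - 166.365 = 88.635 → 89
G: 255 - (255-97)×(255-54)/255 = 255 - 31758/255 ≈ 255 - 124.541 = 130.459 → 130
B: 255 - (255-38)×(255-28)/255 = 255 - 49259/255 ≈ 255 - 193.173 = 61.827 → 62
= RGB(89, 130, 62)


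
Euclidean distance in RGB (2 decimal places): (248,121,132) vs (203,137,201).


d = √[(R₁-R₂)² + (G₁-G₂)² + (B₁-B₂)²]
d = √[(248-203)² + (121-137)² + (132-201)²]
d = √[2025 + 256 + 4761]
d = √7042
d ≈ 83.92


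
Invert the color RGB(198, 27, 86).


Invert: (255-R, 255-G, 255-B)
R: 255-198 = 57
G: 255-27 = 228
B: 255-86 = 169
= RGB(57, 228, 169)


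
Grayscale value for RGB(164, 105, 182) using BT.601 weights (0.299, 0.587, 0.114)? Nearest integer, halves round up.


Gray = 0.299×R + 0.587×G + 0.114×B
Gray = 0.299×164 + 0.587×105 + 0.114×182
Gray = 49.036 + 61.635 + 20.748
Gray = 131.419 → round half up → 131
Gray = 131


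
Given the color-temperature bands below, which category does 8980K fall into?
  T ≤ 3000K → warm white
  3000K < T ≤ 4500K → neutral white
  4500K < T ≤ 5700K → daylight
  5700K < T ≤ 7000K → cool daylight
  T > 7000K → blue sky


Temperature: 8980K
8980K > 7000K → blue sky
Classification: blue sky


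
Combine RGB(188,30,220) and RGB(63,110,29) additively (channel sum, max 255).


Additive: each channel = min(255, C₁+C₂)
R: 188+63 = 251 → 251
G: 30+110 = 140 → 140
B: 220+29 = 249 → 249
= RGB(251, 140, 249)


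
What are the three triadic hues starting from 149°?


Triadic: equally spaced at 120° intervals
H1 = 149°
H2 = (149 + 120) mod 360 = 269°
H3 = (149 + 240) mod 360 = 29°
Triadic = 149°, 269°, 29°


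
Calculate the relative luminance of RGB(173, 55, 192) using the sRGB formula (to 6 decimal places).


Linearize each channel (sRGB transfer function): c = v/255; c_lin = c/12.92 if c ≤ 0.04045, else ((c+0.055)/1.055)^2.4
  R: 173/255 ≈ 0.678431 > 0.04045 → ((0.678431+0.055)/1.055)^2.4 ≈ 0.417885
  G: 55/255 ≈ 0.215686 > 0.04045 → ((0.215686+0.055)/1.055)^2.4 ≈ 0.038204
  B: 192/255 ≈ 0.752941 > 0.04045 → ((0.752941+0.055)/1.055)^2.4 ≈ 0.527115
R_lin = 0.417885, G_lin = 0.038204, B_lin = 0.527115
L = 0.2126×R + 0.7152×G + 0.0722×B
L = 0.2126×0.417885 + 0.7152×0.038204 + 0.0722×0.527115
L ≈ 0.154224


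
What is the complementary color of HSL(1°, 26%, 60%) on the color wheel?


Complement = opposite side of color wheel = hue + 180°
H' = (1 + 180) mod 360 = 181°
S and L unchanged.
= HSL(181°, 26%, 60%)


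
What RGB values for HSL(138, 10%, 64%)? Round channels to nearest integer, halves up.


H=138°, S=0.10, L=0.64
C = (1-|2L-1|)×S = (1-|0.28|)×0.10 = 0.072
H' = H/60 = 138/60 ≈ 2.3000; X = C×(1-|H' mod 2 - 1|) = 0.0216
m = L - C/2 = 0.64 - 0.036 = 0.604
Sector ⌊H'⌋ = 2 → (R',G',B') = (0.0, 0.072, 0.0216)
RGB = ((R'+m)×255, (G'+m)×255, (B'+m)×255) = (154.02, 172.38, 159.528)
Round half up → RGB(154, 172, 160)


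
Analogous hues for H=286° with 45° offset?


Base hue: 286°
Left analog: (286 - 45) mod 360 = 241°
Right analog: (286 + 45) mod 360 = 331°
Analogous hues = 241° and 331°


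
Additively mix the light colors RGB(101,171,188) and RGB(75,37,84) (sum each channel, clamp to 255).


Additive: each channel = min(255, C₁+C₂)
R: 101+75 = 176 → 176
G: 171+37 = 208 → 208
B: 188+84 = 272 → 255
= RGB(176, 208, 255)


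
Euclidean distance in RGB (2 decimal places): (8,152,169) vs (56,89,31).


d = √[(R₁-R₂)² + (G₁-G₂)² + (B₁-B₂)²]
d = √[(8-56)² + (152-89)² + (169-31)²]
d = √[2304 + 3969 + 19044]
d = √25317
d ≈ 159.11


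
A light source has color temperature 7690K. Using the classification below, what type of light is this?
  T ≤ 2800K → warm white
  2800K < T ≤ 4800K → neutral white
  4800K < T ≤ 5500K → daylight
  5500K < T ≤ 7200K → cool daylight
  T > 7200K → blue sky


Temperature: 7690K
7690K > 7200K → blue sky
Classification: blue sky


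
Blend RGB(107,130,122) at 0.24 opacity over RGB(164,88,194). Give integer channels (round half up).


C = α×F + (1-α)×B, with 1-α = 0.76
R: 0.24×107 + 0.76×164 = 25.68 + 124.64 = 150.32 → 150
G: 0.24×130 + 0.76×88 = 31.20 + 66.88 = 98.08 → 98
B: 0.24×122 + 0.76×194 = 29.28 + 147.44 = 176.72 → 177
= RGB(150, 98, 177)


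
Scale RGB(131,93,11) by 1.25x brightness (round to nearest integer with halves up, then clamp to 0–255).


Multiply each channel by 1.25, round half up, clamp to [0, 255]
R: 131×1.25 = 163.75 → round → 164
G: 93×1.25 = 116.25 → round → 116
B: 11×1.25 = 13.75 → round → 14
= RGB(164, 116, 14)


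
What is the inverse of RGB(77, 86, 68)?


Invert: (255-R, 255-G, 255-B)
R: 255-77 = 178
G: 255-86 = 169
B: 255-68 = 187
= RGB(178, 169, 187)


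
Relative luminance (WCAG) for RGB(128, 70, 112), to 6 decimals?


Linearize each channel (sRGB transfer function): c = v/255; c_lin = c/12.92 if c ≤ 0.04045, else ((c+0.055)/1.055)^2.4
  R: 128/255 ≈ 0.501961 > 0.04045 → ((0.501961+0.055)/1.055)^2.4 ≈ 0.215861
  G: 70/255 ≈ 0.274510 > 0.04045 → ((0.274510+0.055)/1.055)^2.4 ≈ 0.061246
  B: 112/255 ≈ 0.439216 > 0.04045 → ((0.439216+0.055)/1.055)^2.4 ≈ 0.162029
R_lin = 0.215861, G_lin = 0.061246, B_lin = 0.162029
L = 0.2126×R + 0.7152×G + 0.0722×B
L = 0.2126×0.215861 + 0.7152×0.061246 + 0.0722×0.162029
L ≈ 0.101394


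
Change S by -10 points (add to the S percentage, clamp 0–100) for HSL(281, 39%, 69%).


Original S = 39%
Adjustment = -10 percentage points
New S = 39 + (-10) = 29
Clamp to [0, 100] → 29
= HSL(281°, 29%, 69%)


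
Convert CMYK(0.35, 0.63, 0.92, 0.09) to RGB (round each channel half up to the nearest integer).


R = 255 × (1-C) × (1-K) = 255 × 0.65 × 0.91 = 150.8325 → 151
G = 255 × (1-M) × (1-K) = 255 × 0.37 × 0.91 = 85.8585 → 86
B = 255 × (1-Y) × (1-K) = 255 × 0.08 × 0.91 = 18.564 → 19
= RGB(151, 86, 19)


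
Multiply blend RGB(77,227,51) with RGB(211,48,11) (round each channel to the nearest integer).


Multiply: C = A×B/255, rounded to nearest integer
R: 77×211/255 = 16247/255 ≈ 63.714 → 64
G: 227×48/255 = 10896/255 ≈ 42.729 → 43
B: 51×11/255 = 561/255 ≈ 2.200 → 2
= RGB(64, 43, 2)


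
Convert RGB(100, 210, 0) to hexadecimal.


R = 100 → 64 (hex)
G = 210 → D2 (hex)
B = 0 → 00 (hex)
Hex = #64D200


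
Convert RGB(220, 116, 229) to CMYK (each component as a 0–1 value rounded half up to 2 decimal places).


R'=220/255≈0.8627, G'=116/255≈0.4549, B'=229/255≈0.8980
K = 1 - max(R',G',B') = 1 - 229/255 = 26/255 = 0.10196… → 0.10
(1-R'-K)/(1-K) simplifies to (max-R)/max with max = 229:
C = (229-220)/229 = 9/229 = 0.03930… → 0.04
M = (229-116)/229 = 113/229 = 0.49344… → 0.49
Y = (229-229)/229 = 0/229 = 0 → 0.00
= CMYK(0.04, 0.49, 0.00, 0.10)


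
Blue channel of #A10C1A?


Color: #A10C1A
R = A1 = 161
G = 0C = 12
B = 1A = 26
Blue = 26


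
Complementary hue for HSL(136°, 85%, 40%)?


Complement = opposite side of color wheel = hue + 180°
H' = (136 + 180) mod 360 = 316°
S and L unchanged.
= HSL(316°, 85%, 40%)


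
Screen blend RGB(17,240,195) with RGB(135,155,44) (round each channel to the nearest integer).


Screen: C = 255 - (255-A)×(255-B)/255, rounded to nearest integer
R: 255 - (255-17)×(255-135)/255 = 255 - 28560/255 ≈ 255 - 112.000 = 143.000 → 143
G: 255 - (255-240)×(255-155)/255 = 255 - 1500/255 ≈ 255 - 5.882 = 249.118 → 249
B: 255 - (255-195)×(255-44)/255 = 255 - 12660/255 ≈ 255 - 49.647 = 205.353 → 205
= RGB(143, 249, 205)


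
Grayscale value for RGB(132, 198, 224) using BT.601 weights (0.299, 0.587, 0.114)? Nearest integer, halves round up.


Gray = 0.299×R + 0.587×G + 0.114×B
Gray = 0.299×132 + 0.587×198 + 0.114×224
Gray = 39.468 + 116.226 + 25.536
Gray = 181.230 → round half up → 181
Gray = 181


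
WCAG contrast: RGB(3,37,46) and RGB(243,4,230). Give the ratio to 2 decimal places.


Linearize each sRGB channel c=v/255: c/12.92 if c ≤ 0.04045 else ((c+0.055)/1.055)^2.4
L = 0.2126×R_lin + 0.7152×G_lin + 0.0722×B_lin
Color 1 (3,37,46):
  R=3: 3/255≈0.0118 ≤ 0.04045 → 0.0118/12.92 ≈ 0.00091
  G=37: 37/255≈0.1451 > 0.04045 → ((0.1451+0.055)/1.055)^2.4 ≈ 0.01850
  B=46: 46/255≈0.1804 > 0.04045 → ((0.1804+0.055)/1.055)^2.4 ≈ 0.02732
  L1 = 0.2126×0.00091 + 0.7152×0.01850 + 0.0722×0.02732 ≈ 0.01540
Color 2 (243,4,230):
  R=243: 243/255≈0.9529 > 0.04045 → ((0.9529+0.055)/1.055)^2.4 ≈ 0.89627
  G=4: 4/255≈0.0157 ≤ 0.04045 → 0.0157/12.92 ≈ 0.00121
  B=230: 230/255≈0.9020 > 0.04045 → ((0.9020+0.055)/1.055)^2.4 ≈ 0.79130
  L2 = 0.2126×0.89627 + 0.7152×0.00121 + 0.0722×0.79130 ≈ 0.24855
Lighter = 0.24855, Darker = 0.01540
Ratio = (L_lighter + 0.05) / (L_darker + 0.05)
Ratio = (0.24855 + 0.05) / (0.01540 + 0.05) = 0.29855 / 0.06540 ≈ 4.5651
Ratio ≈ 4.57:1


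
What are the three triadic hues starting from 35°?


Triadic: equally spaced at 120° intervals
H1 = 35°
H2 = (35 + 120) mod 360 = 155°
H3 = (35 + 240) mod 360 = 275°
Triadic = 35°, 155°, 275°


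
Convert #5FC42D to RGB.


5F → 95 (R)
C4 → 196 (G)
2D → 45 (B)
= RGB(95, 196, 45)


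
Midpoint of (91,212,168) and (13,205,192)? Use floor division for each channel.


Midpoint: each channel = ⌊(C₁+C₂)/2⌋
R: ⌊(91+13)/2⌋ = 52
G: ⌊(212+205)/2⌋ = 208
B: ⌊(168+192)/2⌋ = 180
= RGB(52, 208, 180)


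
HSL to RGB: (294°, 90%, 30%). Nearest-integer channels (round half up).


H=294°, S=0.90, L=0.30
C = (1-|2L-1|)×S = (1-|-0.40|)×0.90 = 0.54
H' = H/60 = 294/60 ≈ 4.9000; X = C×(1-|H' mod 2 - 1|) = 0.486
m = L - C/2 = 0.30 - 0.27 = 0.03
Sector ⌊H'⌋ = 4 → (R',G',B') = (0.486, 0.0, 0.54)
RGB = ((R'+m)×255, (G'+m)×255, (B'+m)×255) = (131.58, 7.65, 145.35)
Round half up → RGB(132, 8, 145)


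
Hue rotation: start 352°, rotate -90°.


New hue = (H + rotation) mod 360
New hue = (352 -90) mod 360
= 262 mod 360
= 262°


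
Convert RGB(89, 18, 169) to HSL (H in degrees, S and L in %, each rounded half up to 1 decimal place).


Normalize: R'=89/255≈0.3490, G'=18/255≈0.0706, B'=169/255≈0.6627
Max=169/255, Min=18/255, Δ=Max-Min=151/255
L = (Max+Min)/2 = (169+18)/510 = 187/510 = 0.36666… → L = 36.7%
L ≤ 0.5 → S = Δ/(Max+Min) = 151/(169+18) = 151/187 = 0.80748… → S = 80.7%
(the 1/255 factors cancel in S and H, so raw channel differences can be used)
Max is B' → H = 60 × ((R-G)/Δ + 4) = 60 × ((89-18)/151 + 4)
  71/151 + 4 = 0.4701… + 4 = 4.4701…
  H = 60 × 4.4701… = 268.211…° → H = 268.2°
= HSL(268.2°, 80.7%, 36.7%)


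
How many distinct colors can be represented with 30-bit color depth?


Colors = 2^bits = 2^30
= 1,073,741,824 colors


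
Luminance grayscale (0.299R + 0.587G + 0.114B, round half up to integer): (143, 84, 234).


Gray = 0.299×R + 0.587×G + 0.114×B
Gray = 0.299×143 + 0.587×84 + 0.114×234
Gray = 42.757 + 49.308 + 26.676
Gray = 118.741 → round half up → 119
Gray = 119


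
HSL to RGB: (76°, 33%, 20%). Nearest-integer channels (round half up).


H=76°, S=0.33, L=0.20
C = (1-|2L-1|)×S = (1-|-0.60|)×0.33 = 0.132
H' = H/60 = 76/60 ≈ 1.2667; X = C×(1-|H' mod 2 - 1|) = 0.0968
m = L - C/2 = 0.20 - 0.066 = 0.134
Sector ⌊H'⌋ = 1 → (R',G',B') = (0.0968, 0.132, 0.0)
RGB = ((R'+m)×255, (G'+m)×255, (B'+m)×255) = (58.854, 67.83, 34.17)
Round half up → RGB(59, 68, 34)


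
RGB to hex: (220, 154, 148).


R = 220 → DC (hex)
G = 154 → 9A (hex)
B = 148 → 94 (hex)
Hex = #DC9A94


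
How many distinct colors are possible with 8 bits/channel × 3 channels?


Total bits = 8 bits/channel × 3 channels = 24 bits
Distinct colors = 2^24
= 16,777,216 colors


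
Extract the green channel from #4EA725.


Color: #4EA725
R = 4E = 78
G = A7 = 167
B = 25 = 37
Green = 167


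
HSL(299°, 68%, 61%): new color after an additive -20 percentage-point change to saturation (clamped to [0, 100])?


Original S = 68%
Adjustment = -20 percentage points
New S = 68 + (-20) = 48
Clamp to [0, 100] → 48
= HSL(299°, 48%, 61%)


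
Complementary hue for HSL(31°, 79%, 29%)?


Complement = opposite side of color wheel = hue + 180°
H' = (31 + 180) mod 360 = 211°
S and L unchanged.
= HSL(211°, 79%, 29%)


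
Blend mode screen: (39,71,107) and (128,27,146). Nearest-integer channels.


Screen: C = 255 - (255-A)×(255-B)/255, rounded to nearest integer
R: 255 - (255-39)×(255-128)/255 = 255 - 27432/255 ≈ 255 - 107.576 = 147.424 → 147
G: 255 - (255-71)×(255-27)/255 = 255 - 41952/255 ≈ 255 - 164.518 = 90.482 → 90
B: 255 - (255-107)×(255-146)/255 = 255 - 16132/255 ≈ 255 - 63.263 = 191.737 → 192
= RGB(147, 90, 192)


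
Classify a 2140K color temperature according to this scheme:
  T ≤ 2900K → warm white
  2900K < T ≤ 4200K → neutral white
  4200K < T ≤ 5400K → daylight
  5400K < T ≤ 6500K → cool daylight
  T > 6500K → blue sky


Temperature: 2140K
2140K ≤ 2900K → warm white
Classification: warm white


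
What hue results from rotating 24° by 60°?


New hue = (H + rotation) mod 360
New hue = (24 + 60) mod 360
= 84 mod 360
= 84°


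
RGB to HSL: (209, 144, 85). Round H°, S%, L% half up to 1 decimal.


Normalize: R'=209/255≈0.8196, G'=144/255≈0.5647, B'=85/255≈0.3333
Max=209/255, Min=85/255, Δ=Max-Min=124/255
L = (Max+Min)/2 = (209+85)/510 = 294/510 = 0.57647… → L = 57.6%
L > 0.5 → S = Δ/(2-Max-Min) = 124/(510-209-85) = 124/216 = 0.57407… → S = 57.4%
(the 1/255 factors cancel in S and H, so raw channel differences can be used)
Max is R' → H = 60 × (((G-B)/Δ) mod 6) = 60 × (((144-85)/124) mod 6)
  59/124 = 0.4758…
  H = 60 × 0.4758… = 28.548…° → H = 28.5°
= HSL(28.5°, 57.4%, 57.6%)


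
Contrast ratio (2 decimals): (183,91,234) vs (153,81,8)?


Linearize each sRGB channel c=v/255: c/12.92 if c ≤ 0.04045 else ((c+0.055)/1.055)^2.4
L = 0.2126×R_lin + 0.7152×G_lin + 0.0722×B_lin
Color 1 (183,91,234):
  R=183: 183/255≈0.7176 > 0.04045 → ((0.7176+0.055)/1.055)^2.4 ≈ 0.47353
  G=91: 91/255≈0.3569 > 0.04045 → ((0.3569+0.055)/1.055)^2.4 ≈ 0.10462
  B=234: 234/255≈0.9176 > 0.04045 → ((0.9176+0.055)/1.055)^2.4 ≈ 0.82279
  L1 = 0.2126×0.47353 + 0.7152×0.10462 + 0.0722×0.82279 ≈ 0.23490
Color 2 (153,81,8):
  R=153: 153/255≈0.6000 > 0.04045 → ((0.6000+0.055)/1.055)^2.4 ≈ 0.31855
  G=81: 81/255≈0.3176 > 0.04045 → ((0.3176+0.055)/1.055)^2.4 ≈ 0.08228
  B=8: 8/255≈0.0314 ≤ 0.04045 → 0.0314/12.92 ≈ 0.00243
  L2 = 0.2126×0.31855 + 0.7152×0.08228 + 0.0722×0.00243 ≈ 0.12675
Lighter = 0.23490, Darker = 0.12675
Ratio = (L_lighter + 0.05) / (L_darker + 0.05)
Ratio = (0.23490 + 0.05) / (0.12675 + 0.05) = 0.28490 / 0.17675 ≈ 1.6119
Ratio ≈ 1.61:1


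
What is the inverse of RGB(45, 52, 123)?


Invert: (255-R, 255-G, 255-B)
R: 255-45 = 210
G: 255-52 = 203
B: 255-123 = 132
= RGB(210, 203, 132)


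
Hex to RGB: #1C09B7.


1C → 28 (R)
09 → 9 (G)
B7 → 183 (B)
= RGB(28, 9, 183)


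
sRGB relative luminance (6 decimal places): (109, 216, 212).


Linearize each channel (sRGB transfer function): c = v/255; c_lin = c/12.92 if c ≤ 0.04045, else ((c+0.055)/1.055)^2.4
  R: 109/255 ≈ 0.427451 > 0.04045 → ((0.427451+0.055)/1.055)^2.4 ≈ 0.152926
  G: 216/255 ≈ 0.847059 > 0.04045 → ((0.847059+0.055)/1.055)^2.4 ≈ 0.686685
  B: 212/255 ≈ 0.831373 > 0.04045 → ((0.831373+0.055)/1.055)^2.4 ≈ 0.658375
R_lin = 0.152926, G_lin = 0.686685, B_lin = 0.658375
L = 0.2126×R + 0.7152×G + 0.0722×B
L = 0.2126×0.152926 + 0.7152×0.686685 + 0.0722×0.658375
L ≈ 0.571164


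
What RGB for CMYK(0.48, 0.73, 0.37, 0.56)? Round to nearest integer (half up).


R = 255 × (1-C) × (1-K) = 255 × 0.52 × 0.44 = 58.344 → 58
G = 255 × (1-M) × (1-K) = 255 × 0.27 × 0.44 = 30.294 → 30
B = 255 × (1-Y) × (1-K) = 255 × 0.63 × 0.44 = 70.686 → 71
= RGB(58, 30, 71)


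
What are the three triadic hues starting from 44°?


Triadic: equally spaced at 120° intervals
H1 = 44°
H2 = (44 + 120) mod 360 = 164°
H3 = (44 + 240) mod 360 = 284°
Triadic = 44°, 164°, 284°


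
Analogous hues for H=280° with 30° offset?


Base hue: 280°
Left analog: (280 - 30) mod 360 = 250°
Right analog: (280 + 30) mod 360 = 310°
Analogous hues = 250° and 310°


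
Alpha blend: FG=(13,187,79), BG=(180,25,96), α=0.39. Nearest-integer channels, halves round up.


C = α×F + (1-α)×B, with 1-α = 0.61
R: 0.39×13 + 0.61×180 = 5.07 + 109.80 = 114.87 → 115
G: 0.39×187 + 0.61×25 = 72.93 + 15.25 = 88.18 → 88
B: 0.39×79 + 0.61×96 = 30.81 + 58.56 = 89.37 → 89
= RGB(115, 88, 89)


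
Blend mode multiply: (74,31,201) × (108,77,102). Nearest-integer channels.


Multiply: C = A×B/255, rounded to nearest integer
R: 74×108/255 = 7992/255 ≈ 31.341 → 31
G: 31×77/255 = 2387/255 ≈ 9.361 → 9
B: 201×102/255 = 20502/255 ≈ 80.400 → 80
= RGB(31, 9, 80)


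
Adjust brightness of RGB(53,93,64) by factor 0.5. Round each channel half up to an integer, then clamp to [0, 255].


Multiply each channel by 0.5, round half up, clamp to [0, 255]
R: 53×0.5 = 26.5 → round → 27
G: 93×0.5 = 46.5 → round → 47
B: 64×0.5 = 32
= RGB(27, 47, 32)


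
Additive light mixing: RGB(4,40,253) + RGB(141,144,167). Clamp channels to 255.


Additive: each channel = min(255, C₁+C₂)
R: 4+141 = 145 → 145
G: 40+144 = 184 → 184
B: 253+167 = 420 → 255
= RGB(145, 184, 255)


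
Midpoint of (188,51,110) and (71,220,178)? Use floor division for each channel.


Midpoint: each channel = ⌊(C₁+C₂)/2⌋
R: ⌊(188+71)/2⌋ = 129
G: ⌊(51+220)/2⌋ = 135
B: ⌊(110+178)/2⌋ = 144
= RGB(129, 135, 144)


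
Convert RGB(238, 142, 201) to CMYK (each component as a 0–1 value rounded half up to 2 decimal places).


R'=238/255≈0.9333, G'=142/255≈0.5569, B'=201/255≈0.7882
K = 1 - max(R',G',B') = 1 - 238/255 = 17/255 = 0.06666… → 0.07
(1-R'-K)/(1-K) simplifies to (max-R)/max with max = 238:
C = (238-238)/238 = 0/238 = 0 → 0.00
M = (238-142)/238 = 96/238 = 0.40336… → 0.40
Y = (238-201)/238 = 37/238 = 0.15546… → 0.16
= CMYK(0.00, 0.40, 0.16, 0.07)


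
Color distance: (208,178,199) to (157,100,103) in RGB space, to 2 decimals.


d = √[(R₁-R₂)² + (G₁-G₂)² + (B₁-B₂)²]
d = √[(208-157)² + (178-100)² + (199-103)²]
d = √[2601 + 6084 + 9216]
d = √17901
d ≈ 133.79


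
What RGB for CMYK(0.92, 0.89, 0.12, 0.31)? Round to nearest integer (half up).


R = 255 × (1-C) × (1-K) = 255 × 0.08 × 0.69 = 14.076 → 14
G = 255 × (1-M) × (1-K) = 255 × 0.11 × 0.69 = 19.3545 → 19
B = 255 × (1-Y) × (1-K) = 255 × 0.88 × 0.69 = 154.836 → 155
= RGB(14, 19, 155)


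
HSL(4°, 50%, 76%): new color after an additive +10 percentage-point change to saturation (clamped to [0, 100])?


Original S = 50%
Adjustment = +10 percentage points
New S = 50 + (10) = 60
Clamp to [0, 100] → 60
= HSL(4°, 60%, 76%)


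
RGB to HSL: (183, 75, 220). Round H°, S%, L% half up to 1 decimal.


Normalize: R'=183/255≈0.7176, G'=75/255≈0.2941, B'=220/255≈0.8627
Max=220/255, Min=75/255, Δ=Max-Min=145/255
L = (Max+Min)/2 = (220+75)/510 = 295/510 = 0.57843… → L = 57.8%
L > 0.5 → S = Δ/(2-Max-Min) = 145/(510-220-75) = 145/215 = 0.67441… → S = 67.4%
(the 1/255 factors cancel in S and H, so raw channel differences can be used)
Max is B' → H = 60 × ((R-G)/Δ + 4) = 60 × ((183-75)/145 + 4)
  108/145 + 4 = 0.7448… + 4 = 4.7448…
  H = 60 × 4.7448… = 284.689…° → H = 284.7°
= HSL(284.7°, 67.4%, 57.8%)


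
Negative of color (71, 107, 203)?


Invert: (255-R, 255-G, 255-B)
R: 255-71 = 184
G: 255-107 = 148
B: 255-203 = 52
= RGB(184, 148, 52)


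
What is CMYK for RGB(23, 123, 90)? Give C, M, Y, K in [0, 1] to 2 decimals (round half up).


R'=23/255≈0.0902, G'=123/255≈0.4824, B'=90/255≈0.3529
K = 1 - max(R',G',B') = 1 - 123/255 = 132/255 = 0.51764… → 0.52
(1-R'-K)/(1-K) simplifies to (max-R)/max with max = 123:
C = (123-23)/123 = 100/123 = 0.81300… → 0.81
M = (123-123)/123 = 0/123 = 0 → 0.00
Y = (123-90)/123 = 33/123 = 0.26829… → 0.27
= CMYK(0.81, 0.00, 0.27, 0.52)


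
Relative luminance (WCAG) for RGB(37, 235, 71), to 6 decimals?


Linearize each channel (sRGB transfer function): c = v/255; c_lin = c/12.92 if c ≤ 0.04045, else ((c+0.055)/1.055)^2.4
  R: 37/255 ≈ 0.145098 > 0.04045 → ((0.145098+0.055)/1.055)^2.4 ≈ 0.018500
  G: 235/255 ≈ 0.921569 > 0.04045 → ((0.921569+0.055)/1.055)^2.4 ≈ 0.830770
  B: 71/255 ≈ 0.278431 > 0.04045 → ((0.278431+0.055)/1.055)^2.4 ≈ 0.063010
R_lin = 0.018500, G_lin = 0.830770, B_lin = 0.063010
L = 0.2126×R + 0.7152×G + 0.0722×B
L = 0.2126×0.018500 + 0.7152×0.830770 + 0.0722×0.063010
L ≈ 0.602649


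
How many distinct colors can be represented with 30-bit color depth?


Colors = 2^bits = 2^30
= 1,073,741,824 colors


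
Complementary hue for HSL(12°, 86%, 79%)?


Complement = opposite side of color wheel = hue + 180°
H' = (12 + 180) mod 360 = 192°
S and L unchanged.
= HSL(192°, 86%, 79%)


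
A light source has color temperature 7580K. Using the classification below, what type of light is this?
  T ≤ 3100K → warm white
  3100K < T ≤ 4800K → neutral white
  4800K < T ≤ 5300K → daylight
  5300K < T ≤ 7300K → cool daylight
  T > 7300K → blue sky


Temperature: 7580K
7580K > 7300K → blue sky
Classification: blue sky


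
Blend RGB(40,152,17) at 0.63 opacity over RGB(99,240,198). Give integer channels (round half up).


C = α×F + (1-α)×B, with 1-α = 0.37
R: 0.63×40 + 0.37×99 = 25.20 + 36.63 = 61.83 → 62
G: 0.63×152 + 0.37×240 = 95.76 + 88.80 = 184.56 → 185
B: 0.63×17 + 0.37×198 = 10.71 + 73.26 = 83.97 → 84
= RGB(62, 185, 84)


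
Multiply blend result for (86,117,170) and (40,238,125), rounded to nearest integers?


Multiply: C = A×B/255, rounded to nearest integer
R: 86×40/255 = 3440/255 ≈ 13.490 → 13
G: 117×238/255 = 27846/255 ≈ 109.200 → 109
B: 170×125/255 = 21250/255 ≈ 83.333 → 83
= RGB(13, 109, 83)


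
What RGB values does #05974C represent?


05 → 5 (R)
97 → 151 (G)
4C → 76 (B)
= RGB(5, 151, 76)


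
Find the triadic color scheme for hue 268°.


Triadic: equally spaced at 120° intervals
H1 = 268°
H2 = (268 + 120) mod 360 = 28°
H3 = (268 + 240) mod 360 = 148°
Triadic = 268°, 28°, 148°


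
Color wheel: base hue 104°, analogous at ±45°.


Base hue: 104°
Left analog: (104 - 45) mod 360 = 59°
Right analog: (104 + 45) mod 360 = 149°
Analogous hues = 59° and 149°


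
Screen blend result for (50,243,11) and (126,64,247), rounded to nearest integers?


Screen: C = 255 - (255-A)×(255-B)/255, rounded to nearest integer
R: 255 - (255-50)×(255-126)/255 = 255 - 26445/255 ≈ 255 - 103.706 = 151.294 → 151
G: 255 - (255-243)×(255-64)/255 = 255 - 2292/255 ≈ 255 - 8.988 = 246.012 → 246
B: 255 - (255-11)×(255-247)/255 = 255 - 1952/255 ≈ 255 - 7.655 = 247.345 → 247
= RGB(151, 246, 247)


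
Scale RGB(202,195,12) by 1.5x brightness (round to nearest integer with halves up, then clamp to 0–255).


Multiply each channel by 1.5, round half up, clamp to [0, 255]
R: 202×1.5 = 303 → clamp → 255
G: 195×1.5 = 292.5 → round → 293 → clamp → 255
B: 12×1.5 = 18
= RGB(255, 255, 18)


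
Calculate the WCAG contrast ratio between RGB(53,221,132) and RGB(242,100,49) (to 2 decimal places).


Linearize each sRGB channel c=v/255: c/12.92 if c ≤ 0.04045 else ((c+0.055)/1.055)^2.4
L = 0.2126×R_lin + 0.7152×G_lin + 0.0722×B_lin
Color 1 (53,221,132):
  R=53: 53/255≈0.2078 > 0.04045 → ((0.2078+0.055)/1.055)^2.4 ≈ 0.03560
  G=221: 221/255≈0.8667 > 0.04045 → ((0.8667+0.055)/1.055)^2.4 ≈ 0.72306
  B=132: 132/255≈0.5176 > 0.04045 → ((0.5176+0.055)/1.055)^2.4 ≈ 0.23074
  L1 = 0.2126×0.03560 + 0.7152×0.72306 + 0.0722×0.23074 ≈ 0.54136
Color 2 (242,100,49):
  R=242: 242/255≈0.9490 > 0.04045 → ((0.9490+0.055)/1.055)^2.4 ≈ 0.88792
  G=100: 100/255≈0.3922 > 0.04045 → ((0.3922+0.055)/1.055)^2.4 ≈ 0.12744
  B=49: 49/255≈0.1922 > 0.04045 → ((0.1922+0.055)/1.055)^2.4 ≈ 0.03071
  L2 = 0.2126×0.88792 + 0.7152×0.12744 + 0.0722×0.03071 ≈ 0.28213
Lighter = 0.54136, Darker = 0.28213
Ratio = (L_lighter + 0.05) / (L_darker + 0.05)
Ratio = (0.54136 + 0.05) / (0.28213 + 0.05) = 0.59136 / 0.33213 ≈ 1.7805
Ratio ≈ 1.78:1


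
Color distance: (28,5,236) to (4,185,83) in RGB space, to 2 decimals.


d = √[(R₁-R₂)² + (G₁-G₂)² + (B₁-B₂)²]
d = √[(28-4)² + (5-185)² + (236-83)²]
d = √[576 + 32400 + 23409]
d = √56385
d ≈ 237.46


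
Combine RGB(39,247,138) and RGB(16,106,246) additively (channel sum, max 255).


Additive: each channel = min(255, C₁+C₂)
R: 39+16 = 55 → 55
G: 247+106 = 353 → 255
B: 138+246 = 384 → 255
= RGB(55, 255, 255)


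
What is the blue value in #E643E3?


Color: #E643E3
R = E6 = 230
G = 43 = 67
B = E3 = 227
Blue = 227


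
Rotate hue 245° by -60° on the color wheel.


New hue = (H + rotation) mod 360
New hue = (245 -60) mod 360
= 185 mod 360
= 185°


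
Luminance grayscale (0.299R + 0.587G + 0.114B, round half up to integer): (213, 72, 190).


Gray = 0.299×R + 0.587×G + 0.114×B
Gray = 0.299×213 + 0.587×72 + 0.114×190
Gray = 63.687 + 42.264 + 21.660
Gray = 127.611 → round half up → 128
Gray = 128


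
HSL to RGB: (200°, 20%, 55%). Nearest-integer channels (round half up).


H=200°, S=0.20, L=0.55
C = (1-|2L-1|)×S = (1-|0.10|)×0.20 = 0.18
H' = H/60 = 200/60 ≈ 3.3333; X = C×(1-|H' mod 2 - 1|) = 0.12
m = L - C/2 = 0.55 - 0.09 = 0.46
Sector ⌊H'⌋ = 3 → (R',G',B') = (0.0, 0.12, 0.18)
RGB = ((R'+m)×255, (G'+m)×255, (B'+m)×255) = (117.3, 147.9, 163.2)
Round half up → RGB(117, 148, 163)


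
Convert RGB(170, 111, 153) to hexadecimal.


R = 170 → AA (hex)
G = 111 → 6F (hex)
B = 153 → 99 (hex)
Hex = #AA6F99


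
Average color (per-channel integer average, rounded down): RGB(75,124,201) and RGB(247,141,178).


Midpoint: each channel = ⌊(C₁+C₂)/2⌋
R: ⌊(75+247)/2⌋ = 161
G: ⌊(124+141)/2⌋ = 132
B: ⌊(201+178)/2⌋ = 189
= RGB(161, 132, 189)


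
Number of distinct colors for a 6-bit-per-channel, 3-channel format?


Total bits = 6 bits/channel × 3 channels = 18 bits
Distinct colors = 2^18
= 262,144 colors


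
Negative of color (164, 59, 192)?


Invert: (255-R, 255-G, 255-B)
R: 255-164 = 91
G: 255-59 = 196
B: 255-192 = 63
= RGB(91, 196, 63)


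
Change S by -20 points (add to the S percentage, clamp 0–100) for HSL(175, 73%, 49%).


Original S = 73%
Adjustment = -20 percentage points
New S = 73 + (-20) = 53
Clamp to [0, 100] → 53
= HSL(175°, 53%, 49%)


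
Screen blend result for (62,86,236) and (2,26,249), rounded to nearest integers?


Screen: C = 255 - (255-A)×(255-B)/255, rounded to nearest integer
R: 255 - (255-62)×(255-2)/255 = 255 - 48829/255 ≈ 255 - 191.486 = 63.514 → 64
G: 255 - (255-86)×(255-26)/255 = 255 - 38701/255 ≈ 255 - 151.769 = 103.231 → 103
B: 255 - (255-236)×(255-249)/255 = 255 - 114/255 ≈ 255 - 0.447 = 254.553 → 255
= RGB(64, 103, 255)


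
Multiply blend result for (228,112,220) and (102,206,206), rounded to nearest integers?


Multiply: C = A×B/255, rounded to nearest integer
R: 228×102/255 = 23256/255 ≈ 91.200 → 91
G: 112×206/255 = 23072/255 ≈ 90.478 → 90
B: 220×206/255 = 45320/255 ≈ 177.725 → 178
= RGB(91, 90, 178)


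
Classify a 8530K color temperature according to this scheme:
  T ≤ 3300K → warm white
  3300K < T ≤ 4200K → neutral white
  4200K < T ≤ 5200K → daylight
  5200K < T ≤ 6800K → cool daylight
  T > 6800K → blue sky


Temperature: 8530K
8530K > 6800K → blue sky
Classification: blue sky


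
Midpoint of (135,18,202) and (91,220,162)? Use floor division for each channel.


Midpoint: each channel = ⌊(C₁+C₂)/2⌋
R: ⌊(135+91)/2⌋ = 113
G: ⌊(18+220)/2⌋ = 119
B: ⌊(202+162)/2⌋ = 182
= RGB(113, 119, 182)


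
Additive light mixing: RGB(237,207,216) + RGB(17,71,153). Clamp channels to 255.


Additive: each channel = min(255, C₁+C₂)
R: 237+17 = 254 → 254
G: 207+71 = 278 → 255
B: 216+153 = 369 → 255
= RGB(254, 255, 255)


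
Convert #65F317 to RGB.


65 → 101 (R)
F3 → 243 (G)
17 → 23 (B)
= RGB(101, 243, 23)


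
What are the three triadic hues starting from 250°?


Triadic: equally spaced at 120° intervals
H1 = 250°
H2 = (250 + 120) mod 360 = 10°
H3 = (250 + 240) mod 360 = 130°
Triadic = 250°, 10°, 130°


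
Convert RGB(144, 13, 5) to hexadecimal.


R = 144 → 90 (hex)
G = 13 → 0D (hex)
B = 5 → 05 (hex)
Hex = #900D05


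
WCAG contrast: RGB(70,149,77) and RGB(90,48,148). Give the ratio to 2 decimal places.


Linearize each sRGB channel c=v/255: c/12.92 if c ≤ 0.04045 else ((c+0.055)/1.055)^2.4
L = 0.2126×R_lin + 0.7152×G_lin + 0.0722×B_lin
Color 1 (70,149,77):
  R=70: 70/255≈0.2745 > 0.04045 → ((0.2745+0.055)/1.055)^2.4 ≈ 0.06125
  G=149: 149/255≈0.5843 > 0.04045 → ((0.5843+0.055)/1.055)^2.4 ≈ 0.30054
  B=77: 77/255≈0.3020 > 0.04045 → ((0.3020+0.055)/1.055)^2.4 ≈ 0.07421
  L1 = 0.2126×0.06125 + 0.7152×0.30054 + 0.0722×0.07421 ≈ 0.23333
Color 2 (90,48,148):
  R=90: 90/255≈0.3529 > 0.04045 → ((0.3529+0.055)/1.055)^2.4 ≈ 0.10224
  G=48: 48/255≈0.1882 > 0.04045 → ((0.1882+0.055)/1.055)^2.4 ≈ 0.02956
  B=148: 148/255≈0.5804 > 0.04045 → ((0.5804+0.055)/1.055)^2.4 ≈ 0.29614
  L2 = 0.2126×0.10224 + 0.7152×0.02956 + 0.0722×0.29614 ≈ 0.06426
Lighter = 0.23333, Darker = 0.06426
Ratio = (L_lighter + 0.05) / (L_darker + 0.05)
Ratio = (0.23333 + 0.05) / (0.06426 + 0.05) = 0.28333 / 0.11426 ≈ 2.4797
Ratio ≈ 2.48:1


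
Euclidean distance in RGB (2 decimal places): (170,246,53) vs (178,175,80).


d = √[(R₁-R₂)² + (G₁-G₂)² + (B₁-B₂)²]
d = √[(170-178)² + (246-175)² + (53-80)²]
d = √[64 + 5041 + 729]
d = √5834
d ≈ 76.38


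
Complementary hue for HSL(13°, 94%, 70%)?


Complement = opposite side of color wheel = hue + 180°
H' = (13 + 180) mod 360 = 193°
S and L unchanged.
= HSL(193°, 94%, 70%)


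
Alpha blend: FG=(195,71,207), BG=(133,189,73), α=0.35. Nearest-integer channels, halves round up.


C = α×F + (1-α)×B, with 1-α = 0.65
R: 0.35×195 + 0.65×133 = 68.25 + 86.45 = 154.70 → 155
G: 0.35×71 + 0.65×189 = 24.85 + 122.85 = 147.70 → 148
B: 0.35×207 + 0.65×73 = 72.45 + 47.45 = 119.90 → 120
= RGB(155, 148, 120)


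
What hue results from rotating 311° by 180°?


New hue = (H + rotation) mod 360
New hue = (311 + 180) mod 360
= 491 mod 360
= 131°


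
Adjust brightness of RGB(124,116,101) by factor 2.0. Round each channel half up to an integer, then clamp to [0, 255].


Multiply each channel by 2.0, round half up, clamp to [0, 255]
R: 124×2.0 = 248
G: 116×2.0 = 232
B: 101×2.0 = 202
= RGB(248, 232, 202)


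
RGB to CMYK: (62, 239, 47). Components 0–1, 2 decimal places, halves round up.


R'=62/255≈0.2431, G'=239/255≈0.9373, B'=47/255≈0.1843
K = 1 - max(R',G',B') = 1 - 239/255 = 16/255 = 0.06274… → 0.06
(1-R'-K)/(1-K) simplifies to (max-R)/max with max = 239:
C = (239-62)/239 = 177/239 = 0.74058… → 0.74
M = (239-239)/239 = 0/239 = 0 → 0.00
Y = (239-47)/239 = 192/239 = 0.80334… → 0.80
= CMYK(0.74, 0.00, 0.80, 0.06)


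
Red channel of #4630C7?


Color: #4630C7
R = 46 = 70
G = 30 = 48
B = C7 = 199
Red = 70


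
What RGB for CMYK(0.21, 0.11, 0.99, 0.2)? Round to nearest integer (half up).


R = 255 × (1-C) × (1-K) = 255 × 0.79 × 0.80 = 161.16 → 161
G = 255 × (1-M) × (1-K) = 255 × 0.89 × 0.80 = 181.56 → 182
B = 255 × (1-Y) × (1-K) = 255 × 0.01 × 0.80 = 2.04 → 2
= RGB(161, 182, 2)


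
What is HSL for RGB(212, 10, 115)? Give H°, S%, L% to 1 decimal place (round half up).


Normalize: R'=212/255≈0.8314, G'=10/255≈0.0392, B'=115/255≈0.4510
Max=212/255, Min=10/255, Δ=Max-Min=202/255
L = (Max+Min)/2 = (212+10)/510 = 222/510 = 0.43529… → L = 43.5%
L ≤ 0.5 → S = Δ/(Max+Min) = 202/(212+10) = 202/222 = 0.90990… → S = 91.0%
(the 1/255 factors cancel in S and H, so raw channel differences can be used)
Max is R' → H = 60 × (((G-B)/Δ) mod 6) = 60 × (((10-115)/202) mod 6)
  (-105)/202 = -0.5198…; negative, so add 6 → 5.4801…
  H = 60 × 5.4801… = 328.811…° → H = 328.8°
= HSL(328.8°, 91.0%, 43.5%)


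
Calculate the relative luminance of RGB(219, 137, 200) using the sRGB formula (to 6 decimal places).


Linearize each channel (sRGB transfer function): c = v/255; c_lin = c/12.92 if c ≤ 0.04045, else ((c+0.055)/1.055)^2.4
  R: 219/255 ≈ 0.858824 > 0.04045 → ((0.858824+0.055)/1.055)^2.4 ≈ 0.708376
  G: 137/255 ≈ 0.537255 > 0.04045 → ((0.537255+0.055)/1.055)^2.4 ≈ 0.250158
  B: 200/255 ≈ 0.784314 > 0.04045 → ((0.784314+0.055)/1.055)^2.4 ≈ 0.577580
R_lin = 0.708376, G_lin = 0.250158, B_lin = 0.577580
L = 0.2126×R + 0.7152×G + 0.0722×B
L = 0.2126×0.708376 + 0.7152×0.250158 + 0.0722×0.577580
L ≈ 0.371215


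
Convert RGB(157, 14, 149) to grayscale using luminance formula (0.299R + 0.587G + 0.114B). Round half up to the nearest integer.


Gray = 0.299×R + 0.587×G + 0.114×B
Gray = 0.299×157 + 0.587×14 + 0.114×149
Gray = 46.943 + 8.218 + 16.986
Gray = 72.147 → round half up → 72
Gray = 72


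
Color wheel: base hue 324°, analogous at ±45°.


Base hue: 324°
Left analog: (324 - 45) mod 360 = 279°
Right analog: (324 + 45) mod 360 = 9°
Analogous hues = 279° and 9°


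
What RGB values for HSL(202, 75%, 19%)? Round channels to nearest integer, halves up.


H=202°, S=0.75, L=0.19
C = (1-|2L-1|)×S = (1-|-0.62|)×0.75 = 0.285
H' = H/60 = 202/60 ≈ 3.3667; X = C×(1-|H' mod 2 - 1|) = 0.1805
m = L - C/2 = 0.19 - 0.1425 = 0.0475
Sector ⌊H'⌋ = 3 → (R',G',B') = (0.0, 0.1805, 0.285)
RGB = ((R'+m)×255, (G'+m)×255, (B'+m)×255) = (12.1125, 58.14, 84.7875)
Round half up → RGB(12, 58, 85)


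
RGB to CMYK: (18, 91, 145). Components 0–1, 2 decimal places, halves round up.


R'=18/255≈0.0706, G'=91/255≈0.3569, B'=145/255≈0.5686
K = 1 - max(R',G',B') = 1 - 145/255 = 110/255 = 0.43137… → 0.43
(1-R'-K)/(1-K) simplifies to (max-R)/max with max = 145:
C = (145-18)/145 = 127/145 = 0.87586… → 0.88
M = (145-91)/145 = 54/145 = 0.37241… → 0.37
Y = (145-145)/145 = 0/145 = 0 → 0.00
= CMYK(0.88, 0.37, 0.00, 0.43)


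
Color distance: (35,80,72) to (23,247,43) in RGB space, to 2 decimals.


d = √[(R₁-R₂)² + (G₁-G₂)² + (B₁-B₂)²]
d = √[(35-23)² + (80-247)² + (72-43)²]
d = √[144 + 27889 + 841]
d = √28874
d ≈ 169.92


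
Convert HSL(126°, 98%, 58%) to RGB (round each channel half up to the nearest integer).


H=126°, S=0.98, L=0.58
C = (1-|2L-1|)×S = (1-|0.16|)×0.98 = 0.8232
H' = H/60 = 126/60 ≈ 2.1000; X = C×(1-|H' mod 2 - 1|) = 0.08232
m = L - C/2 = 0.58 - 0.4116 = 0.1684
Sector ⌊H'⌋ = 2 → (R',G',B') = (0.0, 0.8232, 0.08232)
RGB = ((R'+m)×255, (G'+m)×255, (B'+m)×255) = (42.942, 252.858, 63.9336)
Round half up → RGB(43, 253, 64)


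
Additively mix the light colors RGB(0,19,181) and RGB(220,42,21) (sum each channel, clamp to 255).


Additive: each channel = min(255, C₁+C₂)
R: 0+220 = 220 → 220
G: 19+42 = 61 → 61
B: 181+21 = 202 → 202
= RGB(220, 61, 202)


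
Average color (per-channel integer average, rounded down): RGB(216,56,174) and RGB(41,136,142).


Midpoint: each channel = ⌊(C₁+C₂)/2⌋
R: ⌊(216+41)/2⌋ = 128
G: ⌊(56+136)/2⌋ = 96
B: ⌊(174+142)/2⌋ = 158
= RGB(128, 96, 158)


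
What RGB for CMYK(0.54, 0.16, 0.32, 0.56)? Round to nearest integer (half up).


R = 255 × (1-C) × (1-K) = 255 × 0.46 × 0.44 = 51.612 → 52
G = 255 × (1-M) × (1-K) = 255 × 0.84 × 0.44 = 94.248 → 94
B = 255 × (1-Y) × (1-K) = 255 × 0.68 × 0.44 = 76.296 → 76
= RGB(52, 94, 76)


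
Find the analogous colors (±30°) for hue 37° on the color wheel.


Base hue: 37°
Left analog: (37 - 30) mod 360 = 7°
Right analog: (37 + 30) mod 360 = 67°
Analogous hues = 7° and 67°


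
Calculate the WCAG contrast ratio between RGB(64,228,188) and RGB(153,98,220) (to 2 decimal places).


Linearize each sRGB channel c=v/255: c/12.92 if c ≤ 0.04045 else ((c+0.055)/1.055)^2.4
L = 0.2126×R_lin + 0.7152×G_lin + 0.0722×B_lin
Color 1 (64,228,188):
  R=64: 64/255≈0.2510 > 0.04045 → ((0.2510+0.055)/1.055)^2.4 ≈ 0.05127
  G=228: 228/255≈0.8941 > 0.04045 → ((0.8941+0.055)/1.055)^2.4 ≈ 0.77582
  B=188: 188/255≈0.7373 > 0.04045 → ((0.7373+0.055)/1.055)^2.4 ≈ 0.50289
  L1 = 0.2126×0.05127 + 0.7152×0.77582 + 0.0722×0.50289 ≈ 0.60208
Color 2 (153,98,220):
  R=153: 153/255≈0.6000 > 0.04045 → ((0.6000+0.055)/1.055)^2.4 ≈ 0.31855
  G=98: 98/255≈0.3843 > 0.04045 → ((0.3843+0.055)/1.055)^2.4 ≈ 0.12214
  B=220: 220/255≈0.8627 > 0.04045 → ((0.8627+0.055)/1.055)^2.4 ≈ 0.71569
  L2 = 0.2126×0.31855 + 0.7152×0.12214 + 0.0722×0.71569 ≈ 0.20675
Lighter = 0.60208, Darker = 0.20675
Ratio = (L_lighter + 0.05) / (L_darker + 0.05)
Ratio = (0.60208 + 0.05) / (0.20675 + 0.05) = 0.65208 / 0.25675 ≈ 2.5397
Ratio ≈ 2.54:1


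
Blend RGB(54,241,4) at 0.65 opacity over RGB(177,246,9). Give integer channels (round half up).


C = α×F + (1-α)×B, with 1-α = 0.35
R: 0.65×54 + 0.35×177 = 35.10 + 61.95 = 97.05 → 97
G: 0.65×241 + 0.35×246 = 156.65 + 86.10 = 242.75 → 243
B: 0.65×4 + 0.35×9 = 2.60 + 3.15 = 5.75 → 6
= RGB(97, 243, 6)


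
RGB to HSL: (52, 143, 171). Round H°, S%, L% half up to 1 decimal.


Normalize: R'=52/255≈0.2039, G'=143/255≈0.5608, B'=171/255≈0.6706
Max=171/255, Min=52/255, Δ=Max-Min=119/255
L = (Max+Min)/2 = (171+52)/510 = 223/510 = 0.43725… → L = 43.7%
L ≤ 0.5 → S = Δ/(Max+Min) = 119/(171+52) = 119/223 = 0.53363… → S = 53.4%
(the 1/255 factors cancel in S and H, so raw channel differences can be used)
Max is B' → H = 60 × ((R-G)/Δ + 4) = 60 × ((52-143)/119 + 4)
  -91/119 + 4 = -0.7647… + 4 = 3.2352…
  H = 60 × 3.2352… = 194.117…° → H = 194.1°
= HSL(194.1°, 53.4%, 43.7%)


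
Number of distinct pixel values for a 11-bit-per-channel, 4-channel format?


Total bits = 11 bits/channel × 4 channels = 44 bits
Distinct pixel values = 2^44
= 17,592,186,044,416 pixel values


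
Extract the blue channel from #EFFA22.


Color: #EFFA22
R = EF = 239
G = FA = 250
B = 22 = 34
Blue = 34


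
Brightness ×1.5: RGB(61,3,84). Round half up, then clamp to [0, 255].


Multiply each channel by 1.5, round half up, clamp to [0, 255]
R: 61×1.5 = 91.5 → round → 92
G: 3×1.5 = 4.5 → round → 5
B: 84×1.5 = 126
= RGB(92, 5, 126)


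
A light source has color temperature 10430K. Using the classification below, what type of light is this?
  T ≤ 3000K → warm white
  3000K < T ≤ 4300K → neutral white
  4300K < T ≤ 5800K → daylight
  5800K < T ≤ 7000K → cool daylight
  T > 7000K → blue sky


Temperature: 10430K
10430K > 7000K → blue sky
Classification: blue sky


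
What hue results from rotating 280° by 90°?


New hue = (H + rotation) mod 360
New hue = (280 + 90) mod 360
= 370 mod 360
= 10°


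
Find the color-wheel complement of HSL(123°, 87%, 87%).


Complement = opposite side of color wheel = hue + 180°
H' = (123 + 180) mod 360 = 303°
S and L unchanged.
= HSL(303°, 87%, 87%)
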